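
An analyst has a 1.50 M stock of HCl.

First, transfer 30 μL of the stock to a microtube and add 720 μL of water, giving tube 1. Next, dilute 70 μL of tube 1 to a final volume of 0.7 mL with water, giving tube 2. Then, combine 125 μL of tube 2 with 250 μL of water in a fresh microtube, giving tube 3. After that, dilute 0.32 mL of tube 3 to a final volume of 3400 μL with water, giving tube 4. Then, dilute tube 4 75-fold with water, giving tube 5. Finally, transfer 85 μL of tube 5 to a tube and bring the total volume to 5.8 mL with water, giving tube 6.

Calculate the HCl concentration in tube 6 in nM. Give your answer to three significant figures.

36.8 nM

Step 1: 30 μL + 720 μL = 750 μL total → factor 750/30 = 25
Step 2: 70 μL brought to 0.7 mL → factor 700/70 = 10
Step 3: 125 μL + 250 μL = 375 μL total → factor 375/125 = 3
Step 4: 0.32 mL brought to 3400 μL → factor 3.4/0.32 = 10.625
Step 5: 75-fold → factor 75
Step 6: 85 μL brought to 5.8 mL → factor 5800/85 = 68.235
Dilution factor through tube 6 = 25 × 10 × 3 × 10.625 × 75 × 68.235 = 4.0781 × 10^7
[tube 6] = 1.50 M / 4.0781 × 10^7 = 3.678 × 10^-8 M = 36.8 nM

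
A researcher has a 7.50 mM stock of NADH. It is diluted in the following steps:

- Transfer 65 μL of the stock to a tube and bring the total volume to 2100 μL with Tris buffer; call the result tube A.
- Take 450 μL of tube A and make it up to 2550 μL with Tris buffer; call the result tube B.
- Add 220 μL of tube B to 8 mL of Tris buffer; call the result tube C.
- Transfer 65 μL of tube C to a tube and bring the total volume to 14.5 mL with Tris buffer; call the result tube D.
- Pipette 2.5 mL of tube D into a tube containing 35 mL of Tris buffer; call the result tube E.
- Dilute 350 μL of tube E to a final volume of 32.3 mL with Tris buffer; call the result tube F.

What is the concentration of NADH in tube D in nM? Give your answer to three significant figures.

Step 1: 65 μL brought to 2100 μL → factor 2100/65 = 32.308
Step 2: 450 μL brought to 2550 μL → factor 2550/450 = 5.6667
Step 3: 220 μL + 8 mL = 8220 μL total → factor 8220/220 = 37.364
Step 4: 65 μL brought to 14.5 mL → factor 14500/65 = 223.08
Dilution factor through tube D = 32.308 × 5.6667 × 37.364 × 223.08 = 1.5259 × 10^6
[tube D] = 7.50 mM / 1.5259 × 10^6 = 4.915 × 10^-6 mM = 4.92 nM

4.92 nM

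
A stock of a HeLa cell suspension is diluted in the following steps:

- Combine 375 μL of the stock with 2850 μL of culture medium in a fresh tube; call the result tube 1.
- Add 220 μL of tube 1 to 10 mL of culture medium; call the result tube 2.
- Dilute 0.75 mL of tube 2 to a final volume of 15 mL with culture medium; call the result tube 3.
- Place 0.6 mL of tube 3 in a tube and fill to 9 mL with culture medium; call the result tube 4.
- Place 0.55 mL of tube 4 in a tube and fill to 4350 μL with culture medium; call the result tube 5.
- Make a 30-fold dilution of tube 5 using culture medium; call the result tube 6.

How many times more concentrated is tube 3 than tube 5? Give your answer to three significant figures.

Step 1: 375 μL + 2850 μL = 3225 μL total → factor 3225/375 = 8.6
Step 2: 220 μL + 10 mL = 10220 μL total → factor 10220/220 = 46.455
Step 3: 0.75 mL brought to 15 mL → factor 15/0.75 = 20
Step 4: 0.6 mL brought to 9 mL → factor 9/0.6 = 15
Step 5: 0.55 mL brought to 4350 μL → factor 4.35/0.55 = 7.9091
Dilution factor to tube 3 = 7990.2; to tube 5 = 9.4793 × 10^5
[tube 3]/[tube 5] = (factor to tube 5)/(factor to tube 3) = 9.4793 × 10^5/7990.2 = 119

119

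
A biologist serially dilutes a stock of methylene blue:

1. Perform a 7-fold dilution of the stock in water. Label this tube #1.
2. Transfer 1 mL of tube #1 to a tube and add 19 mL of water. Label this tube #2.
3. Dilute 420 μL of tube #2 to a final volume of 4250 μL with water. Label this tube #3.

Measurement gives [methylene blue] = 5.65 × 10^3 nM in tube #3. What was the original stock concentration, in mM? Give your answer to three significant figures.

8.00 mM

Step 1: 7-fold → factor 7
Step 2: 1 mL + 19 mL = 20 mL total → factor 20/1 = 20
Step 3: 420 μL brought to 4250 μL → factor 4250/420 = 10.119
Overall dilution factor = 7 × 20 × 10.119 = 1416.7
Stock = 5.65 × 10^3 nM × 1416.7 = 8.004 × 10^6 nM = 8.00 mM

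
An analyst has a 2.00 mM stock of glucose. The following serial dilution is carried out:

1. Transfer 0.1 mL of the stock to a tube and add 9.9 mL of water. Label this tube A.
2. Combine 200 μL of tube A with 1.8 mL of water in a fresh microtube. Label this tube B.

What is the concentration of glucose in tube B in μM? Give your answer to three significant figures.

Step 1: 0.1 mL + 9.9 mL = 10 mL total → factor 10/0.1 = 100
Step 2: 200 μL + 1.8 mL = 2000 μL total → factor 2000/200 = 10
Overall dilution factor = 100 × 10 = 1000
Final = 2.00 mM / 1000 = 0.002000 mM = 2.00 μM

2.00 μM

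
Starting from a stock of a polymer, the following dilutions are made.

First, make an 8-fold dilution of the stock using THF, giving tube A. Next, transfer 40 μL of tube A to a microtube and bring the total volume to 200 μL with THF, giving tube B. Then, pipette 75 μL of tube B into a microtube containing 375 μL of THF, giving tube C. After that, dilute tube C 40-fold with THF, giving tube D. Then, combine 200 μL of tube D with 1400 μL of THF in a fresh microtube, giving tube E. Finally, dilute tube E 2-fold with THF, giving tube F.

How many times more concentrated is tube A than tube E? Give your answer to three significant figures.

Step 1: 8-fold → factor 8
Step 2: 40 μL brought to 200 μL → factor 200/40 = 5
Step 3: 75 μL + 375 μL = 450 μL total → factor 450/75 = 6
Step 4: 40-fold → factor 40
Step 5: 200 μL + 1400 μL = 1600 μL total → factor 1600/200 = 8
Dilution factor to tube A = 8; to tube E = 76800
[tube A]/[tube E] = (factor to tube E)/(factor to tube A) = 76800/8 = 9.60 × 10^3

9.60 × 10^3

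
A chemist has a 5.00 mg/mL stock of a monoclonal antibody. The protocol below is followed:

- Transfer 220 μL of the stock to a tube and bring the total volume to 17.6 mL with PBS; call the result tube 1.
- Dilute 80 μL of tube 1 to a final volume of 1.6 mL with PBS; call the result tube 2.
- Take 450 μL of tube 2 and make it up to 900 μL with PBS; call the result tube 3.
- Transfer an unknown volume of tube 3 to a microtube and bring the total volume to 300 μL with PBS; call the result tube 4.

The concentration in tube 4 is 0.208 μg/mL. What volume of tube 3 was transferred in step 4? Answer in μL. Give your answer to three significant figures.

Step 1: 220 μL brought to 17.6 mL → factor 17600/220 = 80
Step 2: 80 μL brought to 1.6 mL → factor 1600/80 = 20
Step 3: 450 μL brought to 900 μL → factor 900/450 = 2
Step 4: v brought to 300 μL → factor = 300 μL/v
Product of known-step factors = 3200
Overall factor = 5.00 mg/mL / (0.208 μg/mL) = 24038
Step-4 factor = 24038 / 3200 = 7.512
v = 300 μL / 7.512 = 39.9 μL

39.9 μL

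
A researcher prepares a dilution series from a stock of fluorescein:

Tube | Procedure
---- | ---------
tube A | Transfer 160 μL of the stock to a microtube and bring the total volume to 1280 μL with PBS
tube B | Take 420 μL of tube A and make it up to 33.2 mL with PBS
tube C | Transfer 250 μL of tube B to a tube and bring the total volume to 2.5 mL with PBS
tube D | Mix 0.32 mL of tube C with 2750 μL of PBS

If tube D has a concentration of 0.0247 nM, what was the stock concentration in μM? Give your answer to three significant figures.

Step 1: 160 μL brought to 1280 μL → factor 1280/160 = 8
Step 2: 420 μL brought to 33.2 mL → factor 33200/420 = 79.048
Step 3: 250 μL brought to 2.5 mL → factor 2500/250 = 10
Step 4: 0.32 mL + 2750 μL = 3.07 mL total → factor 3.07/0.32 = 9.5938
Overall dilution factor = 8 × 79.048 × 10 × 9.5938 = 60669
Stock = 0.0247 nM × 60669 = 1499 nM = 1.50 μM

1.50 μM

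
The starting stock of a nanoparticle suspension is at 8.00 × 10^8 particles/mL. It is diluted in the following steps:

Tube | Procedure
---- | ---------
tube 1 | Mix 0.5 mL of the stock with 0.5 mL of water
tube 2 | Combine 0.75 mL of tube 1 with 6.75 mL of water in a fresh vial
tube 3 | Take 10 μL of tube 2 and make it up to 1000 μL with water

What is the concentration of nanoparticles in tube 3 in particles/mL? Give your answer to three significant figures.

4.00 × 10^5 particles/mL

Step 1: 0.5 mL + 0.5 mL = 1 mL total → factor 1/0.5 = 2
Step 2: 0.75 mL + 6.75 mL = 7.5 mL total → factor 7.5/0.75 = 10
Step 3: 10 μL brought to 1000 μL → factor 1000/10 = 100
Overall dilution factor = 2 × 10 × 100 = 2000
Final = 8.00 × 10^8 particles/mL / 2000 = 4.00 × 10^5 particles/mL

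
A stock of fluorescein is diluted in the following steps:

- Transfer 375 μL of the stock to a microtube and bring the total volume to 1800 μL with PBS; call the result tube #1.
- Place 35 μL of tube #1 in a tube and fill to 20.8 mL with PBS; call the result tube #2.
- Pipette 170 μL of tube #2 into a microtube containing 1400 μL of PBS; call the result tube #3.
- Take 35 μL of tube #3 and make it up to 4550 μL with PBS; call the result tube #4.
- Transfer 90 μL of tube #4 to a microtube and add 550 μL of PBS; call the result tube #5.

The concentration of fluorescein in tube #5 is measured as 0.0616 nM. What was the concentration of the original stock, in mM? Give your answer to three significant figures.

Step 1: 375 μL brought to 1800 μL → factor 1800/375 = 4.8
Step 2: 35 μL brought to 20.8 mL → factor 20800/35 = 594.29
Step 3: 170 μL + 1400 μL = 1570 μL total → factor 1570/170 = 9.2353
Step 4: 35 μL brought to 4550 μL → factor 4550/35 = 130
Step 5: 90 μL + 550 μL = 640 μL total → factor 640/90 = 7.1111
Overall dilution factor = 4.8 × 594.29 × 9.2353 × 130 × 7.1111 = 2.4354 × 10^7
Stock = 0.0616 nM × 2.4354 × 10^7 = 1.500 × 10^6 nM = 1.50 mM

1.50 mM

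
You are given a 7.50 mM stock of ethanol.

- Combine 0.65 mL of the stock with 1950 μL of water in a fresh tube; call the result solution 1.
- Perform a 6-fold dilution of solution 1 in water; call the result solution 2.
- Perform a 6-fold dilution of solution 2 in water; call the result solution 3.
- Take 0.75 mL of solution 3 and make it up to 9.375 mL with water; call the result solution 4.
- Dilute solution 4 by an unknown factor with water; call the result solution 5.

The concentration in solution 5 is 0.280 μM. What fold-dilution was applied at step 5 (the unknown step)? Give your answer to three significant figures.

Step 1: 0.65 mL + 1950 μL = 2.6 mL total → factor 2.6/0.65 = 4
Step 2: 6-fold → factor 6
Step 3: 6-fold → factor 6
Step 4: 0.75 mL brought to 9.375 mL → factor 9.375/0.75 = 12.5
Step 5: unknown factor x
Product of known-step factors = 1800
Overall factor = 7.50 mM / (0.280 μM) = 26786
x = 26786 / 1800 = 14.9

14.9-fold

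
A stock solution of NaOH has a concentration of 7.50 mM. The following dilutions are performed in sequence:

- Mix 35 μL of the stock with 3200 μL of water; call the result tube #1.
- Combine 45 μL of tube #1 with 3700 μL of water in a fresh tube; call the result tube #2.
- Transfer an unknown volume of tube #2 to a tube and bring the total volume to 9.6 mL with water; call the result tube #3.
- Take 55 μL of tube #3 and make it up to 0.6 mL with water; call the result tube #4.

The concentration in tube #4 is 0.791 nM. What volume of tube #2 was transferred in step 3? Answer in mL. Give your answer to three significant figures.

Step 1: 35 μL + 3200 μL = 3235 μL total → factor 3235/35 = 92.429
Step 2: 45 μL + 3700 μL = 3745 μL total → factor 3745/45 = 83.222
Step 3: v brought to 9.6 mL → factor = 9.6 mL/v
Step 4: 55 μL brought to 0.6 mL → factor 600/55 = 10.909
Product of known-step factors = 83914
Overall factor = 7.50 mM / (0.791 nM) = 9.4817 × 10^6
Step-3 factor = 9.4817 × 10^6 / 83914 = 112.99
v = 9.6 mL / 112.99 = 0.0850 mL

0.0850 mL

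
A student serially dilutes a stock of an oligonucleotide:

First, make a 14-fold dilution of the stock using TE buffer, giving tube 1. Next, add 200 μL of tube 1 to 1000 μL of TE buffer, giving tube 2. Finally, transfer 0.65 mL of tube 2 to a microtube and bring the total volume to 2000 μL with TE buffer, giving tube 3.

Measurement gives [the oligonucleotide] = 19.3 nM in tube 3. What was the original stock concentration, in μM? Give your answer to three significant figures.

Step 1: 14-fold → factor 14
Step 2: 200 μL + 1000 μL = 1200 μL total → factor 1200/200 = 6
Step 3: 0.65 mL brought to 2000 μL → factor 2/0.65 = 3.0769
Overall dilution factor = 14 × 6 × 3.0769 = 258.46
Stock = 19.3 nM × 258.46 = 4988 nM = 4.99 μM

4.99 μM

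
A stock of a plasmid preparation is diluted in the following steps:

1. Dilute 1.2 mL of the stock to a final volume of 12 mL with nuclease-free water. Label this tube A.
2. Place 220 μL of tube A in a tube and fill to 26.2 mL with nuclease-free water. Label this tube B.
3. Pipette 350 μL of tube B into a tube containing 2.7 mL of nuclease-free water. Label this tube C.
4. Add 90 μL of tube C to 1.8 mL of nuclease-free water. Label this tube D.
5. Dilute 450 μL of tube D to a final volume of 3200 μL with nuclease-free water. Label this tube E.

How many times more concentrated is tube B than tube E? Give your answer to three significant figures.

1.30 × 10^3

Step 1: 1.2 mL brought to 12 mL → factor 12/1.2 = 10
Step 2: 220 μL brought to 26.2 mL → factor 26200/220 = 119.09
Step 3: 350 μL + 2.7 mL = 3050 μL total → factor 3050/350 = 8.7143
Step 4: 90 μL + 1.8 mL = 1890 μL total → factor 1890/90 = 21
Step 5: 450 μL brought to 3200 μL → factor 3200/450 = 7.1111
Dilution factor to tube B = 1190.9; to tube E = 1.5498 × 10^6
[tube B]/[tube E] = (factor to tube E)/(factor to tube B) = 1.5498 × 10^6/1190.9 = 1.30 × 10^3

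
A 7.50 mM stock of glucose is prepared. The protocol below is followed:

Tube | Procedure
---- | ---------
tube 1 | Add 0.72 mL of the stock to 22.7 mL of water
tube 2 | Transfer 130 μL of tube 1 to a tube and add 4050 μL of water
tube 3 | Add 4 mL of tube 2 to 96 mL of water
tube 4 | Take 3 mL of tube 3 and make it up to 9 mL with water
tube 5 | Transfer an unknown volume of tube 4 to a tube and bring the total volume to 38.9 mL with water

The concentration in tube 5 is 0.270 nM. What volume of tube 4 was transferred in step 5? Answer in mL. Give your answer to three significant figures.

0.110 mL

Step 1: 0.72 mL + 22.7 mL = 23.42 mL total → factor 23.42/0.72 = 32.528
Step 2: 130 μL + 4050 μL = 4180 μL total → factor 4180/130 = 32.154
Step 3: 4 mL + 96 mL = 100 mL total → factor 100/4 = 25
Step 4: 3 mL brought to 9 mL → factor 9/3 = 3
Step 5: v brought to 38.9 mL → factor = 38.9 mL/v
Product of known-step factors = 78442
Overall factor = 7.50 mM / (0.270 nM) = 2.7778 × 10^7
Step-5 factor = 2.7778 × 10^7 / 78442 = 354.12
v = 38.9 mL / 354.12 = 0.110 mL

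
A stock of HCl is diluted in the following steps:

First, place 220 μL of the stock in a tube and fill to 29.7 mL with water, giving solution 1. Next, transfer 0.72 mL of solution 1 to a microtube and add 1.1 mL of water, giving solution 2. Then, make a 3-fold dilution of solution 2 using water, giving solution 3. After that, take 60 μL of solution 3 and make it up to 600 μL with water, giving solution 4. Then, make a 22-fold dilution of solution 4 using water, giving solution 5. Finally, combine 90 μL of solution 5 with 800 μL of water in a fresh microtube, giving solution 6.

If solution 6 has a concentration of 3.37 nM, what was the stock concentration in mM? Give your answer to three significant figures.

Step 1: 220 μL brought to 29.7 mL → factor 29700/220 = 135
Step 2: 0.72 mL + 1.1 mL = 1.82 mL total → factor 1.82/0.72 = 2.5278
Step 3: 3-fold → factor 3
Step 4: 60 μL brought to 600 μL → factor 600/60 = 10
Step 5: 22-fold → factor 22
Step 6: 90 μL + 800 μL = 890 μL total → factor 890/90 = 9.8889
Overall dilution factor = 135 × 2.5278 × 3 × 10 × 22 × 9.8889 = 2.2272 × 10^6
Stock = 3.37 nM × 2.2272 × 10^6 = 7.506 × 10^6 nM = 7.51 mM

7.51 mM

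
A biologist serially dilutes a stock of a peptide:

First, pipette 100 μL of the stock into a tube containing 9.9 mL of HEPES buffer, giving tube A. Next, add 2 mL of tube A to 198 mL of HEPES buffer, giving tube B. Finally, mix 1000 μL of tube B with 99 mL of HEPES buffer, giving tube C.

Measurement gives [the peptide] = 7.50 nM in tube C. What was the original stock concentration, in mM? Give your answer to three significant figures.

7.50 mM

Step 1: 100 μL + 9.9 mL = 10000 μL total → factor 10000/100 = 100
Step 2: 2 mL + 198 mL = 200 mL total → factor 200/2 = 100
Step 3: 1000 μL + 99 mL = 1 × 10^5 μL total → factor 1 × 10^5/1000 = 100
Overall dilution factor = 100 × 100 × 100 = 1 × 10^6
Stock = 7.50 nM × 1 × 10^6 = 7.500 × 10^6 nM = 7.50 mM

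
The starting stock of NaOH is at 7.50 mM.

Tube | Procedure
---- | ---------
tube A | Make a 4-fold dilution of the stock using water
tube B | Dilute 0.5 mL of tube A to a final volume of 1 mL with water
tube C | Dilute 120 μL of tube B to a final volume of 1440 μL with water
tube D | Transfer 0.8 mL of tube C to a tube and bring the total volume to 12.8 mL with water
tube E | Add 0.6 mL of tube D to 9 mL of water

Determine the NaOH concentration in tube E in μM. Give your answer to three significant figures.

0.305 μM

Step 1: 4-fold → factor 4
Step 2: 0.5 mL brought to 1 mL → factor 1/0.5 = 2
Step 3: 120 μL brought to 1440 μL → factor 1440/120 = 12
Step 4: 0.8 mL brought to 12.8 mL → factor 12.8/0.8 = 16
Step 5: 0.6 mL + 9 mL = 9.6 mL total → factor 9.6/0.6 = 16
Overall dilution factor = 4 × 2 × 12 × 16 × 16 = 24576
Final = 7.50 mM / 24576 = 0.0003052 mM = 0.305 μM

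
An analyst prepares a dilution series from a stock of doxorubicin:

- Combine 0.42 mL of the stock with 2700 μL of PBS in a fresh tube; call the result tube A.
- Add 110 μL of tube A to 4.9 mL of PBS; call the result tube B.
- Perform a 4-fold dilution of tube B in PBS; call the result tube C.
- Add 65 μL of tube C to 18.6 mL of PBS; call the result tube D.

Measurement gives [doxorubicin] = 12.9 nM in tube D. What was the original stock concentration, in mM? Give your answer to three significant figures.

5.01 mM

Step 1: 0.42 mL + 2700 μL = 3.12 mL total → factor 3.12/0.42 = 7.4286
Step 2: 110 μL + 4.9 mL = 5010 μL total → factor 5010/110 = 45.545
Step 3: 4-fold → factor 4
Step 4: 65 μL + 18.6 mL = 18665 μL total → factor 18665/65 = 287.15
Overall dilution factor = 7.4286 × 45.545 × 4 × 287.15 = 3.8862 × 10^5
Stock = 12.9 nM × 3.8862 × 10^5 = 5.013 × 10^6 nM = 5.01 mM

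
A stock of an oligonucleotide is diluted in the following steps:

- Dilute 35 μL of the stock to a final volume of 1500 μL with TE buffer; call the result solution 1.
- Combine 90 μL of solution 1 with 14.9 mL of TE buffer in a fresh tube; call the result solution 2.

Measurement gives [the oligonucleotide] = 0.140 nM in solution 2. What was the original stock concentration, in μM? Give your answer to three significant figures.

0.999 μM

Step 1: 35 μL brought to 1500 μL → factor 1500/35 = 42.857
Step 2: 90 μL + 14.9 mL = 14990 μL total → factor 14990/90 = 166.56
Overall dilution factor = 42.857 × 166.56 = 7138.1
Stock = 0.140 nM × 7138.1 = 999.3 nM = 0.999 μM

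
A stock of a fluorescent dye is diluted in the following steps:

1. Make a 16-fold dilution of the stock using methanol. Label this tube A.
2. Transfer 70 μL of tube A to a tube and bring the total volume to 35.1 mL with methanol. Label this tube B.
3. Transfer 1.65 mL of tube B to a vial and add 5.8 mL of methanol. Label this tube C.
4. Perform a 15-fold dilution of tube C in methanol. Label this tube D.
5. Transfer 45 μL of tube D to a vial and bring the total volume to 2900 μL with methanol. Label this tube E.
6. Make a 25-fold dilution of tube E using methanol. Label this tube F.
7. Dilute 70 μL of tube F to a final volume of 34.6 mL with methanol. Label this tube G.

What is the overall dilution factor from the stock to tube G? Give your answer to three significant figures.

Step 1: 16-fold → factor 16
Step 2: 70 μL brought to 35.1 mL → factor 35100/70 = 501.43
Step 3: 1.65 mL + 5.8 mL = 7.45 mL total → factor 7.45/1.65 = 4.5152
Step 4: 15-fold → factor 15
Step 5: 45 μL brought to 2900 μL → factor 2900/45 = 64.444
Step 6: 25-fold → factor 25
Step 7: 70 μL brought to 34.6 mL → factor 34600/70 = 494.29
Overall dilution factor = 16 × 501.43 × 4.5152 × 15 × 64.444 × 25 × 494.29 = 4.3271 × 10^11

4.33 × 10^11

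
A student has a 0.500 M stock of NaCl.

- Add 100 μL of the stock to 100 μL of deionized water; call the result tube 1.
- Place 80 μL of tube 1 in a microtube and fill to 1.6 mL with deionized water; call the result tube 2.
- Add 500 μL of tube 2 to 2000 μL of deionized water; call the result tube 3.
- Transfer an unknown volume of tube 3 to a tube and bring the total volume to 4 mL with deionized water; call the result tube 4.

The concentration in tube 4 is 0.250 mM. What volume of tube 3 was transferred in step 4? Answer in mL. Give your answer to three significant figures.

Step 1: 100 μL + 100 μL = 200 μL total → factor 200/100 = 2
Step 2: 80 μL brought to 1.6 mL → factor 1600/80 = 20
Step 3: 500 μL + 2000 μL = 2500 μL total → factor 2500/500 = 5
Step 4: v brought to 4 mL → factor = 4 mL/v
Product of known-step factors = 200
Overall factor = 0.500 M / (0.250 mM) = 2000
Step-4 factor = 2000 / 200 = 10
v = 4 mL / 10 = 0.400 mL

0.400 mL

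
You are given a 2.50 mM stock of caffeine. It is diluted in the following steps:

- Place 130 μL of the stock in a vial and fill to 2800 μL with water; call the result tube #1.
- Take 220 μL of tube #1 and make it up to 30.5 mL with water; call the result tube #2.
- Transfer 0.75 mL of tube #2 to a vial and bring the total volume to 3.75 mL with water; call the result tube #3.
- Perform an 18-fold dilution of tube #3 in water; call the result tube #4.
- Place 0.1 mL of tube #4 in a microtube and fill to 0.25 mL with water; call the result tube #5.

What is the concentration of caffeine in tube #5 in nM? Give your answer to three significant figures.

3.72 nM

Step 1: 130 μL brought to 2800 μL → factor 2800/130 = 21.538
Step 2: 220 μL brought to 30.5 mL → factor 30500/220 = 138.64
Step 3: 0.75 mL brought to 3.75 mL → factor 3.75/0.75 = 5
Step 4: 18-fold → factor 18
Step 5: 0.1 mL brought to 0.25 mL → factor 0.25/0.1 = 2.5
Overall dilution factor = 21.538 × 138.64 × 5 × 18 × 2.5 = 6.7185 × 10^5
Final = 2.50 mM / 6.7185 × 10^5 = 3.721 × 10^-6 mM = 3.72 nM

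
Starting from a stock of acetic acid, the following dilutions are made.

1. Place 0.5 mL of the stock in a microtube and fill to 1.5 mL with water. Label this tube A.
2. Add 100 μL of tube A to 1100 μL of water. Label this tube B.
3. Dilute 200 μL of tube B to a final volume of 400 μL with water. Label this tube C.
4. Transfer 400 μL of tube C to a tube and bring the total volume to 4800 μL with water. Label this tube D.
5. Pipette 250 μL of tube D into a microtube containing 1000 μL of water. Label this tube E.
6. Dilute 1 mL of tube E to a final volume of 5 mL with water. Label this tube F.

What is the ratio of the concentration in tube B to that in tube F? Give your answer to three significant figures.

600

Step 1: 0.5 mL brought to 1.5 mL → factor 1.5/0.5 = 3
Step 2: 100 μL + 1100 μL = 1200 μL total → factor 1200/100 = 12
Step 3: 200 μL brought to 400 μL → factor 400/200 = 2
Step 4: 400 μL brought to 4800 μL → factor 4800/400 = 12
Step 5: 250 μL + 1000 μL = 1250 μL total → factor 1250/250 = 5
Step 6: 1 mL brought to 5 mL → factor 5/1 = 5
Dilution factor to tube B = 36; to tube F = 21600
[tube B]/[tube F] = (factor to tube F)/(factor to tube B) = 21600/36 = 600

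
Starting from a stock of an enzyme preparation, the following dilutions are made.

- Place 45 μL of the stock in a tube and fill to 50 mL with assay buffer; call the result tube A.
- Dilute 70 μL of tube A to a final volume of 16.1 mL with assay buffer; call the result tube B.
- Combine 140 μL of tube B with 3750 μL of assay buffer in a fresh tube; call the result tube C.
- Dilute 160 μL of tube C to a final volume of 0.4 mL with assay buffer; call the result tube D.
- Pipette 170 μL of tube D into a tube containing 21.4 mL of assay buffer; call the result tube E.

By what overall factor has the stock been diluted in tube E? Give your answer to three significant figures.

2.25 × 10^9

Step 1: 45 μL brought to 50 mL → factor 50000/45 = 1111.1
Step 2: 70 μL brought to 16.1 mL → factor 16100/70 = 230
Step 3: 140 μL + 3750 μL = 3890 μL total → factor 3890/140 = 27.786
Step 4: 160 μL brought to 0.4 mL → factor 400/160 = 2.5
Step 5: 170 μL + 21.4 mL = 21570 μL total → factor 21570/170 = 126.88
Overall dilution factor = 1111.1 × 230 × 27.786 × 2.5 × 126.88 = 2.2524 × 10^9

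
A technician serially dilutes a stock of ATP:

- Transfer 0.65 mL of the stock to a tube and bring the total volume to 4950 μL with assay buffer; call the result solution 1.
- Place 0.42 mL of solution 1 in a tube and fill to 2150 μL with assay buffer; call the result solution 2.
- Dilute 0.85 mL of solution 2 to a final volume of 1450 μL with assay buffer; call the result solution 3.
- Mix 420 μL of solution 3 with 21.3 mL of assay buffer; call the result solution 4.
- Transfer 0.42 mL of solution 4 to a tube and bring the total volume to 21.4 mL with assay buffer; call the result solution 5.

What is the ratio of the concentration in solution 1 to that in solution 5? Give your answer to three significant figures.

2.30 × 10^4

Step 1: 0.65 mL brought to 4950 μL → factor 4.95/0.65 = 7.6154
Step 2: 0.42 mL brought to 2150 μL → factor 2.15/0.42 = 5.119
Step 3: 0.85 mL brought to 1450 μL → factor 1.45/0.85 = 1.7059
Step 4: 420 μL + 21.3 mL = 21720 μL total → factor 21720/420 = 51.714
Step 5: 0.42 mL brought to 21.4 mL → factor 21.4/0.42 = 50.952
Dilution factor to solution 1 = 7.6154; to solution 5 = 1.7523 × 10^5
[solution 1]/[solution 5] = (factor to solution 5)/(factor to solution 1) = 1.7523 × 10^5/7.6154 = 2.30 × 10^4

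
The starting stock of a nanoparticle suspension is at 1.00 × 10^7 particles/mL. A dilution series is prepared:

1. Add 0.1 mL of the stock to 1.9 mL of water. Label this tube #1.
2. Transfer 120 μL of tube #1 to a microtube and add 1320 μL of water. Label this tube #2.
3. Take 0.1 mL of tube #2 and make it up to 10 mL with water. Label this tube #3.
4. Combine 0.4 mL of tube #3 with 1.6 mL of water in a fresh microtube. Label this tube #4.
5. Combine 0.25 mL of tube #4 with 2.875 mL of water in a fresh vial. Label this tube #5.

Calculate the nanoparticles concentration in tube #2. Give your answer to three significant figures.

Step 1: 0.1 mL + 1.9 mL = 2 mL total → factor 2/0.1 = 20
Step 2: 120 μL + 1320 μL = 1440 μL total → factor 1440/120 = 12
Dilution factor through tube #2 = 20 × 12 = 240
[tube #2] = 1.00 × 10^7 particles/mL / 240 = 4.17 × 10^4 particles/mL

4.17 × 10^4 particles/mL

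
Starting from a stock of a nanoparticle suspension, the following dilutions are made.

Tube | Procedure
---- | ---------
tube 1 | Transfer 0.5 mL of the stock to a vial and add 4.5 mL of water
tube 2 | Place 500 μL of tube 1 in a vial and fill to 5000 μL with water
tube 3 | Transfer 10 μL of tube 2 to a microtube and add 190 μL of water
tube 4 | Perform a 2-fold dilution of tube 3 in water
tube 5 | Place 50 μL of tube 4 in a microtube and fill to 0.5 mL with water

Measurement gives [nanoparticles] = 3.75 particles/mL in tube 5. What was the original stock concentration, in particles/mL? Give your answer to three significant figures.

1.50 × 10^5 particles/mL

Step 1: 0.5 mL + 4.5 mL = 5 mL total → factor 5/0.5 = 10
Step 2: 500 μL brought to 5000 μL → factor 5000/500 = 10
Step 3: 10 μL + 190 μL = 200 μL total → factor 200/10 = 20
Step 4: 2-fold → factor 2
Step 5: 50 μL brought to 0.5 mL → factor 500/50 = 10
Overall dilution factor = 10 × 10 × 20 × 2 × 10 = 40000
Stock = 3.75 particles/mL × 40000 = 1.50 × 10^5 particles/mL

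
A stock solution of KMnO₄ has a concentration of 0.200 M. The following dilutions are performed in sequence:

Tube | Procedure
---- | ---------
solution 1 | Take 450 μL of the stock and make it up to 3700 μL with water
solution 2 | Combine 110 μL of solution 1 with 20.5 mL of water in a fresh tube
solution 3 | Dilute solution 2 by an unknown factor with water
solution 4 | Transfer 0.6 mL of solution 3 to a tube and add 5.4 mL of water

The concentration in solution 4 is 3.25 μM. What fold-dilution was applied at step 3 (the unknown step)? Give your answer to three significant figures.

Step 1: 450 μL brought to 3700 μL → factor 3700/450 = 8.2222
Step 2: 110 μL + 20.5 mL = 20610 μL total → factor 20610/110 = 187.36
Step 3: unknown factor x
Step 4: 0.6 mL + 5.4 mL = 6 mL total → factor 6/0.6 = 10
Product of known-step factors = 15405
Overall factor = 0.200 M / (3.25 μM) = 61538
x = 61538 / 15405 = 3.99

3.99-fold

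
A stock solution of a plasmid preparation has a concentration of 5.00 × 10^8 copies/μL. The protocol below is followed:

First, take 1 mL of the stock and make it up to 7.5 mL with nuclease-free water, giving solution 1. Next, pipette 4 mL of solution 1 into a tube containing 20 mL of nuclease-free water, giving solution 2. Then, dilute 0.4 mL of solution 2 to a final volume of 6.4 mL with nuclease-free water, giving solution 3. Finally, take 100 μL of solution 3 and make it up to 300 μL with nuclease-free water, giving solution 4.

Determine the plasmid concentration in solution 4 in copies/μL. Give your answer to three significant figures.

2.31 × 10^5 copies/μL

Step 1: 1 mL brought to 7.5 mL → factor 7.5/1 = 7.5
Step 2: 4 mL + 20 mL = 24 mL total → factor 24/4 = 6
Step 3: 0.4 mL brought to 6.4 mL → factor 6.4/0.4 = 16
Step 4: 100 μL brought to 300 μL → factor 300/100 = 3
Overall dilution factor = 7.5 × 6 × 16 × 3 = 2160
Final = 5.00 × 10^8 copies/μL / 2160 = 2.31 × 10^5 copies/μL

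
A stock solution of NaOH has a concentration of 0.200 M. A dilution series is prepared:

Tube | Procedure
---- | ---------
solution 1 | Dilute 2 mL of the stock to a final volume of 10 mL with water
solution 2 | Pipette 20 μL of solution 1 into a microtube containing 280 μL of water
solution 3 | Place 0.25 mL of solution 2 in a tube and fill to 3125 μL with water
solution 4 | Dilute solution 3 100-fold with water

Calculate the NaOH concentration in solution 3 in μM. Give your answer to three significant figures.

Step 1: 2 mL brought to 10 mL → factor 10/2 = 5
Step 2: 20 μL + 280 μL = 300 μL total → factor 300/20 = 15
Step 3: 0.25 mL brought to 3125 μL → factor 3.125/0.25 = 12.5
Dilution factor through solution 3 = 5 × 15 × 12.5 = 937.5
[solution 3] = 0.200 M / 937.5 = 0.0002133 M = 213 μM

213 μM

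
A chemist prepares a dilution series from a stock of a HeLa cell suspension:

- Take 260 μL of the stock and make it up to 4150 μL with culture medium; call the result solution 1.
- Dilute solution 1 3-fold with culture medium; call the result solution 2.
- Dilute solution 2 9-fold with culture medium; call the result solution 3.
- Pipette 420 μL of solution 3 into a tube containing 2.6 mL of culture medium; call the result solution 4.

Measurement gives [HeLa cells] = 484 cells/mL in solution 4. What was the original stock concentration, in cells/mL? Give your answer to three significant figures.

Step 1: 260 μL brought to 4150 μL → factor 4150/260 = 15.962
Step 2: 3-fold → factor 3
Step 3: 9-fold → factor 9
Step 4: 420 μL + 2.6 mL = 3020 μL total → factor 3020/420 = 7.1905
Overall dilution factor = 15.962 × 3 × 9 × 7.1905 = 3098.8
Stock = 484 cells/mL × 3098.8 = 1.50 × 10^6 cells/mL

1.50 × 10^6 cells/mL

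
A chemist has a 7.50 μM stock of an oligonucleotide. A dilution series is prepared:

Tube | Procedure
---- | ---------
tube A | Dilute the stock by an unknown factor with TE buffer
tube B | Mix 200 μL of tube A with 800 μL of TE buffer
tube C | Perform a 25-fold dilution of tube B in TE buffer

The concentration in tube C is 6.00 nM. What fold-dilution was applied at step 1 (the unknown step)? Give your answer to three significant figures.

Step 1: unknown factor x
Step 2: 200 μL + 800 μL = 1000 μL total → factor 1000/200 = 5
Step 3: 25-fold → factor 25
Product of known-step factors = 125
Overall factor = 7.50 μM / (6.00 nM) = 1250
x = 1250 / 125 = 10.0

10.0-fold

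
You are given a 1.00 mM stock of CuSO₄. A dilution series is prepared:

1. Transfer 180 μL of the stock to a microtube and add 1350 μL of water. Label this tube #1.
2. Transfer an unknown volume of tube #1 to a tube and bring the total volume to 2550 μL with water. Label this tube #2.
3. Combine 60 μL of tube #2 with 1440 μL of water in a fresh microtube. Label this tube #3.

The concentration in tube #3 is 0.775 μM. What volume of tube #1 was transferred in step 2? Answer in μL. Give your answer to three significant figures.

Step 1: 180 μL + 1350 μL = 1530 μL total → factor 1530/180 = 8.5
Step 2: v brought to 2550 μL → factor = 2550 μL/v
Step 3: 60 μL + 1440 μL = 1500 μL total → factor 1500/60 = 25
Product of known-step factors = 212.5
Overall factor = 1.00 mM / (0.775 μM) = 1290.3
Step-2 factor = 1290.3 / 212.5 = 6.0721
v = 2550 μL / 6.0721 = 420 μL

420 μL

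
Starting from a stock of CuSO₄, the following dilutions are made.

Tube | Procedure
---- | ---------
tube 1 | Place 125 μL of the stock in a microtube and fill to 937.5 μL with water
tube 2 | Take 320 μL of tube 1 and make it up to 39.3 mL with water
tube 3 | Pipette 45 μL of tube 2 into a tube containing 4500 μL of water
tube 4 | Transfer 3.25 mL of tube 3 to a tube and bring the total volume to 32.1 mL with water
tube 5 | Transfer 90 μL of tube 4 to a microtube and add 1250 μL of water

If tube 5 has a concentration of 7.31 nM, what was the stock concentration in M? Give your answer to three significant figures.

Step 1: 125 μL brought to 937.5 μL → factor 937.5/125 = 7.5
Step 2: 320 μL brought to 39.3 mL → factor 39300/320 = 122.81
Step 3: 45 μL + 4500 μL = 4545 μL total → factor 4545/45 = 101
Step 4: 3.25 mL brought to 32.1 mL → factor 32.1/3.25 = 9.8769
Step 5: 90 μL + 1250 μL = 1340 μL total → factor 1340/90 = 14.889
Overall dilution factor = 7.5 × 122.81 × 101 × 9.8769 × 14.889 = 1.3681 × 10^7
Stock = 7.31 nM × 1.3681 × 10^7 = 1.000 × 10^8 nM = 0.100 M

0.100 M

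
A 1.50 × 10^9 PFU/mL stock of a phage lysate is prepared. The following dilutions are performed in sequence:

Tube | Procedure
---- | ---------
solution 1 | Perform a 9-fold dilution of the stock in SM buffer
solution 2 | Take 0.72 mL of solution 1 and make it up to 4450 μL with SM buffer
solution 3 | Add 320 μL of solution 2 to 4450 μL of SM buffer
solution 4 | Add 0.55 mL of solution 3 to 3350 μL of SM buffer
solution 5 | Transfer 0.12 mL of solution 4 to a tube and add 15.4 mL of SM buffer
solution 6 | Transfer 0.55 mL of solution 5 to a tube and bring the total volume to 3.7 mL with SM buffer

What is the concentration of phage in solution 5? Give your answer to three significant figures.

Step 1: 9-fold → factor 9
Step 2: 0.72 mL brought to 4450 μL → factor 4.45/0.72 = 6.1806
Step 3: 320 μL + 4450 μL = 4770 μL total → factor 4770/320 = 14.906
Step 4: 0.55 mL + 3350 μL = 3.9 mL total → factor 3.9/0.55 = 7.0909
Step 5: 0.12 mL + 15.4 mL = 15.52 mL total → factor 15.52/0.12 = 129.33
Dilution factor through solution 5 = 9 × 6.1806 × 14.906 × 7.0909 × 129.33 = 7.6042 × 10^5
[solution 5] = 1.50 × 10^9 PFU/mL / 7.6042 × 10^5 = 1.97 × 10^3 PFU/mL

1.97 × 10^3 PFU/mL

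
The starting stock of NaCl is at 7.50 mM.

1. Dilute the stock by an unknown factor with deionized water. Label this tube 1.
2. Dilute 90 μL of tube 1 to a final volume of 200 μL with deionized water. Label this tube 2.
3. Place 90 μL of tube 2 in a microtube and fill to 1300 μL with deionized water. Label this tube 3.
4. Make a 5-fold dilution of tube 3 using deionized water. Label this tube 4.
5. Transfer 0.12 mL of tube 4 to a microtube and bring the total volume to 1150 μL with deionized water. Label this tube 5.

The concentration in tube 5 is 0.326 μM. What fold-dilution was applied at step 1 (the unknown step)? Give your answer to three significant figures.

Step 1: unknown factor x
Step 2: 90 μL brought to 200 μL → factor 200/90 = 2.2222
Step 3: 90 μL brought to 1300 μL → factor 1300/90 = 14.444
Step 4: 5-fold → factor 5
Step 5: 0.12 mL brought to 1150 μL → factor 1.15/0.12 = 9.5833
Product of known-step factors = 1538.1
Overall factor = 7.50 mM / (0.326 μM) = 23006
x = 23006 / 1538.1 = 15.0

15.0-fold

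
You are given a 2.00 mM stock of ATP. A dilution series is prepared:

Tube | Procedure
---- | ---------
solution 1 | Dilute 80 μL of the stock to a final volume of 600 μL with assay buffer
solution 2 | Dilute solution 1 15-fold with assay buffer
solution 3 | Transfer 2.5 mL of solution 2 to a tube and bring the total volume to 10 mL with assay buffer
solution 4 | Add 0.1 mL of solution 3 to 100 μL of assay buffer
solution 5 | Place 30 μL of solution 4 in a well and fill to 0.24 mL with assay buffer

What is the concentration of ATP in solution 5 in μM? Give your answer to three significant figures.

0.278 μM

Step 1: 80 μL brought to 600 μL → factor 600/80 = 7.5
Step 2: 15-fold → factor 15
Step 3: 2.5 mL brought to 10 mL → factor 10/2.5 = 4
Step 4: 0.1 mL + 100 μL = 0.2 mL total → factor 0.2/0.1 = 2
Step 5: 30 μL brought to 0.24 mL → factor 240/30 = 8
Overall dilution factor = 7.5 × 15 × 4 × 2 × 8 = 7200
Final = 2.00 mM / 7200 = 0.0002778 mM = 0.278 μM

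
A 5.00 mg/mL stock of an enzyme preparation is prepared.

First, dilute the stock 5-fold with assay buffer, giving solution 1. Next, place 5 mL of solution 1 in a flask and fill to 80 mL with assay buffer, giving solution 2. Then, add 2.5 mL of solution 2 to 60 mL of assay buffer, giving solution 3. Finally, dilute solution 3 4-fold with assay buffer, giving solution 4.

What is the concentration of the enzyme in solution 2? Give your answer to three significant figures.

0.0625 mg/mL

Step 1: 5-fold → factor 5
Step 2: 5 mL brought to 80 mL → factor 80/5 = 16
Dilution factor through solution 2 = 5 × 16 = 80
[solution 2] = 5.00 mg/mL / 80 = 0.0625 mg/mL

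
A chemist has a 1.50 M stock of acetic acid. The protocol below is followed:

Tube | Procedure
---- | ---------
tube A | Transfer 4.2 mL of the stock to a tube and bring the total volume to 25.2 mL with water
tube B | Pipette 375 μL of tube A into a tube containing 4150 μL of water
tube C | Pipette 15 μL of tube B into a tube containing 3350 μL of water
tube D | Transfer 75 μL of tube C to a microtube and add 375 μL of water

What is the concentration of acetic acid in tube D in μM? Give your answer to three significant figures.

15.4 μM

Step 1: 4.2 mL brought to 25.2 mL → factor 25.2/4.2 = 6
Step 2: 375 μL + 4150 μL = 4525 μL total → factor 4525/375 = 12.067
Step 3: 15 μL + 3350 μL = 3365 μL total → factor 3365/15 = 224.33
Step 4: 75 μL + 375 μL = 450 μL total → factor 450/75 = 6
Overall dilution factor = 6 × 12.067 × 224.33 × 6 = 97450
Final = 1.50 M / 97450 = 1.539 × 10^-5 M = 15.4 μM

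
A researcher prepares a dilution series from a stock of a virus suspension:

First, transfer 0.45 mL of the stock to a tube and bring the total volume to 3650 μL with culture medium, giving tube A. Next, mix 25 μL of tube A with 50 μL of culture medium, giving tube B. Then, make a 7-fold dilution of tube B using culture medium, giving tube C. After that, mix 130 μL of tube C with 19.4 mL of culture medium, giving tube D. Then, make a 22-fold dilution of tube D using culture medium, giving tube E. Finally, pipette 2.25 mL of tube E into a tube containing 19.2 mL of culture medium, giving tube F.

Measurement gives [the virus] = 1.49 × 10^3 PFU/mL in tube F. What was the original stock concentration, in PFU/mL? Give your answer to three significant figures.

Step 1: 0.45 mL brought to 3650 μL → factor 3.65/0.45 = 8.1111
Step 2: 25 μL + 50 μL = 75 μL total → factor 75/25 = 3
Step 3: 7-fold → factor 7
Step 4: 130 μL + 19.4 mL = 19530 μL total → factor 19530/130 = 150.23
Step 5: 22-fold → factor 22
Step 6: 2.25 mL + 19.2 mL = 21.45 mL total → factor 21.45/2.25 = 9.5333
Overall dilution factor = 8.1111 × 3 × 7 × 150.23 × 22 × 9.5333 = 5.3669 × 10^6
Stock = 1.49 × 10^3 PFU/mL × 5.3669 × 10^6 = 8.00 × 10^9 PFU/mL

8.00 × 10^9 PFU/mL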